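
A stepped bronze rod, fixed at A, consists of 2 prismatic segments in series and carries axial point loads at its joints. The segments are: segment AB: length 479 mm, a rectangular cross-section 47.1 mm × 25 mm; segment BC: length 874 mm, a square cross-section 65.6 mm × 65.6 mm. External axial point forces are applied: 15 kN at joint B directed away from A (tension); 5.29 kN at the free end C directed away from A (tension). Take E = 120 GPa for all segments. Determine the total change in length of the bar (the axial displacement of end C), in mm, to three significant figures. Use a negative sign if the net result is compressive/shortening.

0.0777 mm

Internal axial forces (sectioning from the free end, tension +): N_BC = 5.29 kN, N_AB = 20.29 kN.
A_AB = 1178 mm².
A_BC = 4303 mm².
δ_AB = 20290·479/(1178·120000) = 0.06878 mm
δ_BC = 5290·874/(4303·120000) = 0.008953 mm
δ = Σδ_i = 0.07774 mm.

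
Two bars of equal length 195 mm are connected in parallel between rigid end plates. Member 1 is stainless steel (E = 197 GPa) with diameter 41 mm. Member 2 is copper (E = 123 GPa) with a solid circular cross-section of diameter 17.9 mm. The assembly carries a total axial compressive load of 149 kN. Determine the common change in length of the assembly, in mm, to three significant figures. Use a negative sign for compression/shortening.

A_1 = 1320 mm².
A_2 = 251.6 mm².
Equal strain + equilibrium ⇒ each member carries load in proportion to AE: A₁E₁ = 260100000 N, A₂E₂ = 30950000 N, ΣAE = 291000000 N.
δ = PL/ΣAE = -149000·195/291000000 = -0.09983 mm.

-0.0998 mm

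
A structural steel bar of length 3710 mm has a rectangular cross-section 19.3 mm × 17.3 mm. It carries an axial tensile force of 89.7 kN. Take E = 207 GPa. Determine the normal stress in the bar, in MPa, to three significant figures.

269 MPa

A = 333.9 mm².
σ = N/A = 89700/333.9 = 268.7 MPa.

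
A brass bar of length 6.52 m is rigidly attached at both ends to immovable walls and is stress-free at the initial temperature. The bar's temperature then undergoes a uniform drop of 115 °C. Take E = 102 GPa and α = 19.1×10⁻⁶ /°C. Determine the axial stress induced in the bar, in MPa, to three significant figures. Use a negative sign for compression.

Free thermal expansion αLΔT = 19.1e-6 · 6520 · -115 = -14.32 mm.
The walls impose strain ε = −(-14.32)/6520 = 2.1965e-03; σ = Eε = 102000 · 2.1965e-03 = 224 MPa.

224 MPa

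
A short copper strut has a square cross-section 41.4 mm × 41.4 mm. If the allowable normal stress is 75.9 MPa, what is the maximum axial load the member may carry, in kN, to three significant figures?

130 kN

A = 1714 mm².
P_max = σ_allow · A = 75.9 · 1714 = 130100 N = 130.1 kN.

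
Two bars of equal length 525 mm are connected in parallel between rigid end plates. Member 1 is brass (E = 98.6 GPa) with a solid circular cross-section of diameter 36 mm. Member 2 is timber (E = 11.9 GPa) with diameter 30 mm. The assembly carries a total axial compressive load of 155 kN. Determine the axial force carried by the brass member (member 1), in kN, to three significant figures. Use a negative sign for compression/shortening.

-143 kN

A_1 = 1018 mm².
A_2 = 706.9 mm².
Equal strain + equilibrium ⇒ each member carries load in proportion to AE: A₁E₁ = 100400000 N, A₂E₂ = 8412000 N, ΣAE = 108800000 N.
F₁ = P·A₁E₁/ΣAE = -155000·100400000/108800000 = -143000 N.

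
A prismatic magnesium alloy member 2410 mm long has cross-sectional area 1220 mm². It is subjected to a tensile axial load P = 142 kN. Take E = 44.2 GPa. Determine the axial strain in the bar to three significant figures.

0.00263

σ = N/A = 116.4 MPa; ε = σ/E = 116.4/44200 = 2.633e-03.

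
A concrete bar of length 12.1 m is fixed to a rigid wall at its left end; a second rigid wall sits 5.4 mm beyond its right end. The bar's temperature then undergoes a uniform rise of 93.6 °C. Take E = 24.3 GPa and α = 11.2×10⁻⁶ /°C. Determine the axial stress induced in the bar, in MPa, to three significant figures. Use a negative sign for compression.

Free thermal expansion αLΔT = 11.2e-6 · 12100 · 93.6 = 12.68 mm.
The walls engage after the gap closes; constrained expansion = 12.68 − 5.4 = 7.285 mm.
The walls impose strain ε = −(7.285)/12100 = -6.0204e-04; σ = Eε = 24300 · -6.0204e-04 = -14.63 MPa.

-14.6 MPa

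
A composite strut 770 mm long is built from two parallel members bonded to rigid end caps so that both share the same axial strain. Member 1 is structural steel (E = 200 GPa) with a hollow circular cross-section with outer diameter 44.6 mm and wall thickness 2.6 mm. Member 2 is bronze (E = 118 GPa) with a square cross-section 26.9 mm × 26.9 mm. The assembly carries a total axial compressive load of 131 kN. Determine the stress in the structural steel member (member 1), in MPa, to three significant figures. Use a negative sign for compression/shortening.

-170 MPa

A_1 = 343.1 mm².
A_2 = 723.6 mm².
Equal strain + equilibrium ⇒ each member carries load in proportion to AE: A₁E₁ = 68610000 N, A₂E₂ = 85390000 N, ΣAE = 154000000 N.
σ₁ = P·E₁/ΣAE = -131000·200000/154000000 = -170.1 MPa.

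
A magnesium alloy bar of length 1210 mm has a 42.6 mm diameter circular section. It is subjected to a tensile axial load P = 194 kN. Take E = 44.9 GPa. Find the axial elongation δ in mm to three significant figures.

3.67 mm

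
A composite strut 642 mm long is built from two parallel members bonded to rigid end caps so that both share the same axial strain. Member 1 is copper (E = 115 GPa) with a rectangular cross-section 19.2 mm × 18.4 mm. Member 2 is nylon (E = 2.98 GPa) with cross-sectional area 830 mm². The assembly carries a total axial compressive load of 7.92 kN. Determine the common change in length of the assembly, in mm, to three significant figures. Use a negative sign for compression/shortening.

A_1 = 353.3 mm².
Equal strain + equilibrium ⇒ each member carries load in proportion to AE: A₁E₁ = 40630000 N, A₂E₂ = 2473000 N, ΣAE = 43100000 N.
δ = PL/ΣAE = -7920·642/43100000 = -0.118 mm.

-0.118 mm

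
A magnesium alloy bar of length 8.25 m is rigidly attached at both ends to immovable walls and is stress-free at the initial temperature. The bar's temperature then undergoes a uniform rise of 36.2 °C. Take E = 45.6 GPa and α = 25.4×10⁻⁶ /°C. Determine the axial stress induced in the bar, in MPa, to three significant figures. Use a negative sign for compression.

-41.9 MPa

Free thermal expansion αLΔT = 25.4e-6 · 8250 · 36.2 = 7.586 mm.
The walls impose strain ε = −(7.586)/8250 = -9.1948e-04; σ = Eε = 45600 · -9.1948e-04 = -41.93 MPa.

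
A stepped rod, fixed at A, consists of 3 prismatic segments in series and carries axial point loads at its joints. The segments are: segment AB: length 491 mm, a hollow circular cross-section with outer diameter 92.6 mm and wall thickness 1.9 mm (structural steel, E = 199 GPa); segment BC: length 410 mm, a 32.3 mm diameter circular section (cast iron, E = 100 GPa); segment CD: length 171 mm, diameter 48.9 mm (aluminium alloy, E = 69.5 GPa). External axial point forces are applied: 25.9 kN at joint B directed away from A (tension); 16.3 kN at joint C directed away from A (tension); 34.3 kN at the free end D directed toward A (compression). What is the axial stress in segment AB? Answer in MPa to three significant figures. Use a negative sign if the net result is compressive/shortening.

14.6 MPa

Internal axial forces (sectioning from the free end, tension +): N_CD = -34.3 kN, N_BC = -18 kN, N_AB = 7.9 kN.
A_AB = 541.4 mm².
σ_AB = N_AB/A_AB = 7900/541.4 = 14.59 MPa.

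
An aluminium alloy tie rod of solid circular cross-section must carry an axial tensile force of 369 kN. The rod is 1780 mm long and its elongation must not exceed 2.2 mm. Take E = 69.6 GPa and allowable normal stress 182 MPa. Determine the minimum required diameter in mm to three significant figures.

Required area A ≥ P/σ_allow = 369000/182 = 2027 mm².
For a solid circular section, d ≥ √(4A/π) = 50.81 mm.
Elongation limit: A ≥ PL/(Eδ_allow) = 369000·1780/(69600·2.2) = 4290 mm² ⇒ d ≥ 73.9 mm.
The elongation limit governs.

73.9 mm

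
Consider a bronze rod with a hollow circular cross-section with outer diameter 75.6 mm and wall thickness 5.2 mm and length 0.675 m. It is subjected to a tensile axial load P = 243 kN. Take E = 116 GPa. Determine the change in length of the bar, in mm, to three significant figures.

1.23 mm

A = 1150 mm².
δ_mech = NL/(AE) = 243000·675/(1150·116000) = 1.229 mm.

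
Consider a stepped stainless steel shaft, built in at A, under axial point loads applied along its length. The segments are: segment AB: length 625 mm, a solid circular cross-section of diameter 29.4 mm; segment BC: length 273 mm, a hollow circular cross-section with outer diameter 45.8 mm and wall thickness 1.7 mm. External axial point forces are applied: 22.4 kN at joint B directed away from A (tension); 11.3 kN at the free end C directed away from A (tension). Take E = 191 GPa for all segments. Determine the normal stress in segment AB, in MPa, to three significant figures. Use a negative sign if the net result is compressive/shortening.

49.6 MPa

Internal axial forces (sectioning from the free end, tension +): N_BC = 11.3 kN, N_AB = 33.7 kN.
A_AB = 678.9 mm².
σ_AB = N_AB/A_AB = 33700/678.9 = 49.64 MPa.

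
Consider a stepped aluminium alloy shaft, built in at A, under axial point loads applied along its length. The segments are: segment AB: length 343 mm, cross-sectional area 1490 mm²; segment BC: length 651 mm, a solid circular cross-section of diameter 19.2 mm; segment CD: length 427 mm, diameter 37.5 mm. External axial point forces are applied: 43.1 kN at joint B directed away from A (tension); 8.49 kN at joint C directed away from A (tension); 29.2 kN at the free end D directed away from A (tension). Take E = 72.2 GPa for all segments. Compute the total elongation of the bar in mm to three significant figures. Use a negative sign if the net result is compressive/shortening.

1.59 mm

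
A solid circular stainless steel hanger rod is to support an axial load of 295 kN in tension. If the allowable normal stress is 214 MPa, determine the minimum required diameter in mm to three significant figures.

41.9 mm

Required area A ≥ P/σ_allow = 295000/214 = 1379 mm².
For a solid circular section, d ≥ √(4A/π) = 41.89 mm.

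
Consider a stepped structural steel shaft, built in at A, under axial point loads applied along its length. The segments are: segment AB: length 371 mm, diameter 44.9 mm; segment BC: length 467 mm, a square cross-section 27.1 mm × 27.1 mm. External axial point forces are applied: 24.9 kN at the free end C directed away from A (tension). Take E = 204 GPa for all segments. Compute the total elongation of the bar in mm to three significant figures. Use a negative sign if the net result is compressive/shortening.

Internal axial forces (sectioning from the free end, tension +): N_BC = 24.9 kN, N_AB = 24.9 kN.
A_AB = 1583 mm².
A_BC = 734.4 mm².
δ_AB = 24900·371/(1583·204000) = 0.0286 mm
δ_BC = 24900·467/(734.4·204000) = 0.07762 mm
δ = Σδ_i = 0.1062 mm.

0.106 mm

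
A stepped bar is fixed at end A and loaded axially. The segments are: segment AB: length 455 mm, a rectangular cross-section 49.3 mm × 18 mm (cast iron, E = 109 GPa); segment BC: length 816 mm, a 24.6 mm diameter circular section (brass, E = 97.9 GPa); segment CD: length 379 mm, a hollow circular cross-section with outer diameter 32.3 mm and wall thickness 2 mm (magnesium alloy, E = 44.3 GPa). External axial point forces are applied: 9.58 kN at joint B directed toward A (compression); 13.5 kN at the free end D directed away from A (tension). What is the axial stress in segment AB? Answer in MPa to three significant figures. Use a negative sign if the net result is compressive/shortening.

Internal axial forces (sectioning from the free end, tension +): N_CD = 13.5 kN, N_BC = 13.5 kN, N_AB = 3.92 kN.
A_AB = 887.4 mm².
σ_AB = N_AB/A_AB = 3920/887.4 = 4.417 MPa.

4.42 MPa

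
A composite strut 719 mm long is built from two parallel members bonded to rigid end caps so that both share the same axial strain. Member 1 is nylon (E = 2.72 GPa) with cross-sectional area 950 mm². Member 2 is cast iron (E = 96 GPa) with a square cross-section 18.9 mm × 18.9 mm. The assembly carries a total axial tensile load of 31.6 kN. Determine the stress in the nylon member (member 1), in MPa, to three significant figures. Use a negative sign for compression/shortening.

A_2 = 357.2 mm².
Equal strain + equilibrium ⇒ each member carries load in proportion to AE: A₁E₁ = 2584000 N, A₂E₂ = 34290000 N, ΣAE = 36880000 N.
σ₁ = P·E₁/ΣAE = 31600·2720/36880000 = 2.331 MPa.

2.33 MPa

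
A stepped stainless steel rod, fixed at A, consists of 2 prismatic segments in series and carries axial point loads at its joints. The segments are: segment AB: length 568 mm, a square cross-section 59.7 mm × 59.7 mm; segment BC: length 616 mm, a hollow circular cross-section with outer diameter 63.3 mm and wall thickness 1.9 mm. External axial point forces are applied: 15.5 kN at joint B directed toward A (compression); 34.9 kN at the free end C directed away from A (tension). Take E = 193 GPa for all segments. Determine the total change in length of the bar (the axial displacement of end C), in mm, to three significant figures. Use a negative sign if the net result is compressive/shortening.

Internal axial forces (sectioning from the free end, tension +): N_BC = 34.9 kN, N_AB = 19.4 kN.
A_AB = 3564 mm².
A_BC = 366.5 mm².
δ_AB = 19400·568/(3564·193000) = 0.01602 mm
δ_BC = 34900·616/(366.5·193000) = 0.3039 mm
δ = Σδ_i = 0.32 mm.

0.320 mm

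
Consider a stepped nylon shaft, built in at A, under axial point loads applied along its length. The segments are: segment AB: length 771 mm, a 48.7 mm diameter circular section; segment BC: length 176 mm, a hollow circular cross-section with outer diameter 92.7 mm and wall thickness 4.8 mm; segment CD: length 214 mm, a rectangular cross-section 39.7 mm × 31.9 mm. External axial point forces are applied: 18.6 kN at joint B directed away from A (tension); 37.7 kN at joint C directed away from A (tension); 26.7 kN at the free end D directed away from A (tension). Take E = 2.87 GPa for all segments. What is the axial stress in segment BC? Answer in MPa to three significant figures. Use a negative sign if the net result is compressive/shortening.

48.6 MPa

Internal axial forces (sectioning from the free end, tension +): N_CD = 26.7 kN, N_BC = 64.4 kN, N_AB = 83 kN.
A_BC = 1326 mm².
σ_BC = N_BC/A_BC = 64400/1326 = 48.59 MPa.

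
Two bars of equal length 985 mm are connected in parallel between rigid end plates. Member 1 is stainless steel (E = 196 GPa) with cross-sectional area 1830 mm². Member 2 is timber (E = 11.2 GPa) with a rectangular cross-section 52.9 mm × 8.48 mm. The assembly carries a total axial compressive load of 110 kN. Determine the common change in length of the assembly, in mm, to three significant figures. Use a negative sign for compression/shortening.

A_2 = 448.6 mm².
Equal strain + equilibrium ⇒ each member carries load in proportion to AE: A₁E₁ = 358700000 N, A₂E₂ = 5024000 N, ΣAE = 363700000 N.
δ = PL/ΣAE = -110000·985/363700000 = -0.2979 mm.

-0.298 mm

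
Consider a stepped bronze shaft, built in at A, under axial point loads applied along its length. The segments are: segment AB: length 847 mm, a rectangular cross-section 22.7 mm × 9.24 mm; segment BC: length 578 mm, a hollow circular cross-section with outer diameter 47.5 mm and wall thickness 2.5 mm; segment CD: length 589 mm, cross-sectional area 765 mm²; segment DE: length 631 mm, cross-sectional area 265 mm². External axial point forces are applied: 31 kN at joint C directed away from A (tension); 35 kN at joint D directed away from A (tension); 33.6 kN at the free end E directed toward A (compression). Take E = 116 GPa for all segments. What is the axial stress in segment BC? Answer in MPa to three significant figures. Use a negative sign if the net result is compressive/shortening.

Internal axial forces (sectioning from the free end, tension +): N_DE = -33.6 kN, N_CD = 1.4 kN, N_BC = 32.4 kN, N_AB = 32.4 kN.
A_BC = 353.4 mm².
σ_BC = N_BC/A_BC = 32400/353.4 = 91.67 MPa.

91.7 MPa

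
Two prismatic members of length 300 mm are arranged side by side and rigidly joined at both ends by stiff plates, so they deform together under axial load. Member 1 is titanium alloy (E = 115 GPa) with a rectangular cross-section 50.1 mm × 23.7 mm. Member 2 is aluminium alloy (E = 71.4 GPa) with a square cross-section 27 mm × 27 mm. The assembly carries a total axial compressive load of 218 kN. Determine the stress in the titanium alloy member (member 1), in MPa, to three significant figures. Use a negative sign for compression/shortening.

A_1 = 1187 mm².
A_2 = 729 mm².
Equal strain + equilibrium ⇒ each member carries load in proportion to AE: A₁E₁ = 136500000 N, A₂E₂ = 52050000 N, ΣAE = 188600000 N.
σ₁ = P·E₁/ΣAE = -218000·115000/188600000 = -132.9 MPa.

-133 MPa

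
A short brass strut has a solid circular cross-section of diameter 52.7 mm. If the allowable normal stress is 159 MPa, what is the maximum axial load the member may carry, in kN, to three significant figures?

347 kN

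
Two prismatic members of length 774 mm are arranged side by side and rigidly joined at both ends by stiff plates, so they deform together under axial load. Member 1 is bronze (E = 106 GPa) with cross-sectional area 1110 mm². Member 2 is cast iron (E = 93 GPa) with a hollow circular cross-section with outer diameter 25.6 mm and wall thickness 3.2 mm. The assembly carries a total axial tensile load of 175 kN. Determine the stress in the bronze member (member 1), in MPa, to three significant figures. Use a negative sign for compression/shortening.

134 MPa

A_2 = 225.2 mm².
Equal strain + equilibrium ⇒ each member carries load in proportion to AE: A₁E₁ = 117700000 N, A₂E₂ = 20940000 N, ΣAE = 138600000 N.
σ₁ = P·E₁/ΣAE = 175000·106000/138600000 = 133.8 MPa.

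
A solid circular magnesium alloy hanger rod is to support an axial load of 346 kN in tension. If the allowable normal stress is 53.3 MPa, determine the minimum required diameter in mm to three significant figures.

Required area A ≥ P/σ_allow = 346000/53.3 = 6492 mm².
For a solid circular section, d ≥ √(4A/π) = 90.91 mm.

90.9 mm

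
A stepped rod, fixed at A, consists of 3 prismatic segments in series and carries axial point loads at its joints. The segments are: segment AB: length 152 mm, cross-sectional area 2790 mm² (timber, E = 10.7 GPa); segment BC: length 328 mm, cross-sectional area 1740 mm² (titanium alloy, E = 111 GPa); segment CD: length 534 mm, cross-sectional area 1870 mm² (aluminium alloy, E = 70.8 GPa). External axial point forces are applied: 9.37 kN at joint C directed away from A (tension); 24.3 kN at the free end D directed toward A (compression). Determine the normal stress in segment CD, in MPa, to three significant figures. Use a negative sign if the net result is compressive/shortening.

-13.0 MPa

Internal axial forces (sectioning from the free end, tension +): N_CD = -24.3 kN, N_BC = -14.93 kN, N_AB = -14.93 kN.
σ_CD = N_CD/A_CD = -24300/1870 = -12.99 MPa.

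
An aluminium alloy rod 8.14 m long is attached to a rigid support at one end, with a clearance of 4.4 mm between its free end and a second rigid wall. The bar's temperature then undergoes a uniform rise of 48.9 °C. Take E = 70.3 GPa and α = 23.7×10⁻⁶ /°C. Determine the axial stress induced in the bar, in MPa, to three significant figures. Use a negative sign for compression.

Free thermal expansion αLΔT = 23.7e-6 · 8140 · 48.9 = 9.434 mm.
The walls engage after the gap closes; constrained expansion = 9.434 − 4.4 = 5.034 mm.
The walls impose strain ε = −(5.034)/8140 = -6.1839e-04; σ = Eε = 70300 · -6.1839e-04 = -43.47 MPa.

-43.5 MPa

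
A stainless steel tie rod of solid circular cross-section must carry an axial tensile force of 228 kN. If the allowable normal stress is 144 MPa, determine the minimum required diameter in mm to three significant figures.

44.9 mm

Required area A ≥ P/σ_allow = 228000/144 = 1583 mm².
For a solid circular section, d ≥ √(4A/π) = 44.9 mm.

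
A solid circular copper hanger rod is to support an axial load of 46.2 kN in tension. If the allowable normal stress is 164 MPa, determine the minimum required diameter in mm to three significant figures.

Required area A ≥ P/σ_allow = 46200/164 = 281.7 mm².
For a solid circular section, d ≥ √(4A/π) = 18.94 mm.

18.9 mm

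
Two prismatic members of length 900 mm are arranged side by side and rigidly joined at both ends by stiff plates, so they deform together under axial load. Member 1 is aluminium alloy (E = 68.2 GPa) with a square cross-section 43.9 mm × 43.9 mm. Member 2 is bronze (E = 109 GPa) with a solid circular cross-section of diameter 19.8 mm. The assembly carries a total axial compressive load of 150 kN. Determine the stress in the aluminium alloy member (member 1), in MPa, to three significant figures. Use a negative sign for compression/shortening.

A_1 = 1927 mm².
A_2 = 307.9 mm².
Equal strain + equilibrium ⇒ each member carries load in proportion to AE: A₁E₁ = 131400000 N, A₂E₂ = 33560000 N, ΣAE = 165000000 N.
σ₁ = P·E₁/ΣAE = -150000·68200/165000000 = -62 MPa.

-62.0 MPa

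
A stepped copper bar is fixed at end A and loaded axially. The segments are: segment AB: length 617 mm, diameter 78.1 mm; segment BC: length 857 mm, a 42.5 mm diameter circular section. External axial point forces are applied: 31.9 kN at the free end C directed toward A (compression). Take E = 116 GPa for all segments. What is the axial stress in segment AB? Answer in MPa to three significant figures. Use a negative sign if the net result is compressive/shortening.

Internal axial forces (sectioning from the free end, tension +): N_BC = -31.9 kN, N_AB = -31.9 kN.
A_AB = 4791 mm².
σ_AB = N_AB/A_AB = -31900/4791 = -6.659 MPa.

-6.66 MPa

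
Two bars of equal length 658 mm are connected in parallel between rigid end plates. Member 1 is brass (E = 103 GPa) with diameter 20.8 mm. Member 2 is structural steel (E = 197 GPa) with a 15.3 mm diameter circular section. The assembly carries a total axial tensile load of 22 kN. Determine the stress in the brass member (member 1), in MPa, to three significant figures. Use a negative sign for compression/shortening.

31.8 MPa

A_1 = 339.8 mm².
A_2 = 183.9 mm².
Equal strain + equilibrium ⇒ each member carries load in proportion to AE: A₁E₁ = 35000000 N, A₂E₂ = 36220000 N, ΣAE = 71220000 N.
σ₁ = P·E₁/ΣAE = 22000·103000/71220000 = 31.82 MPa.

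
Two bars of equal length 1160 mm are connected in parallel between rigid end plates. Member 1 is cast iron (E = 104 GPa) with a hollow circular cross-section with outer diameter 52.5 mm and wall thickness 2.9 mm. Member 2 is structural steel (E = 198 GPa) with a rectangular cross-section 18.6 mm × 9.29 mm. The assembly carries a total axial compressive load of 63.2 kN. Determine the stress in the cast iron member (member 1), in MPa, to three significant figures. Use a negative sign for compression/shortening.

A_1 = 451.9 mm².
A_2 = 172.8 mm².
Equal strain + equilibrium ⇒ each member carries load in proportion to AE: A₁E₁ = 47000000 N, A₂E₂ = 34210000 N, ΣAE = 81210000 N.
σ₁ = P·E₁/ΣAE = -63200·104000/81210000 = -80.94 MPa.

-80.9 MPa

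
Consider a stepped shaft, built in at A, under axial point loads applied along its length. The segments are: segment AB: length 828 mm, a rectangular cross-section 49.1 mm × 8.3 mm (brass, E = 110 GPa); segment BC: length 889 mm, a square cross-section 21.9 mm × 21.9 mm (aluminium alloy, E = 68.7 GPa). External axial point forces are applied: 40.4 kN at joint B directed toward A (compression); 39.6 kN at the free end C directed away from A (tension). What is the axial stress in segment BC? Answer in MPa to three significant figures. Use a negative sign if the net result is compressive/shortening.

82.6 MPa

Internal axial forces (sectioning from the free end, tension +): N_BC = 39.6 kN, N_AB = -0.8 kN.
A_BC = 479.6 mm².
σ_BC = N_BC/A_BC = 39600/479.6 = 82.57 MPa.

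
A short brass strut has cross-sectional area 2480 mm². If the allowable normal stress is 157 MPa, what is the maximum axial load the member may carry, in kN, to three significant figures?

P_max = σ_allow · A = 157 · 2480 = 389400 N = 389.4 kN.

389 kN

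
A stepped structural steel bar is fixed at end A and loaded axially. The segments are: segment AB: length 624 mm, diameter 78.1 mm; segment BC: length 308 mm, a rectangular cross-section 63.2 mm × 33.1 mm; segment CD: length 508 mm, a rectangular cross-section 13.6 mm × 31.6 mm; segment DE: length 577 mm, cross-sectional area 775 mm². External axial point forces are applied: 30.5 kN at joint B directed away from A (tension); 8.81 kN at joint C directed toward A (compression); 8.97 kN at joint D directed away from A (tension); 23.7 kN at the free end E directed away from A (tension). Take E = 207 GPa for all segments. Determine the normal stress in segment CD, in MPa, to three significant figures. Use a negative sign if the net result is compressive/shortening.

76.0 MPa

Internal axial forces (sectioning from the free end, tension +): N_DE = 23.7 kN, N_CD = 32.67 kN, N_BC = 23.86 kN, N_AB = 54.36 kN.
A_CD = 429.8 mm².
σ_CD = N_CD/A_CD = 32670/429.8 = 76.02 MPa.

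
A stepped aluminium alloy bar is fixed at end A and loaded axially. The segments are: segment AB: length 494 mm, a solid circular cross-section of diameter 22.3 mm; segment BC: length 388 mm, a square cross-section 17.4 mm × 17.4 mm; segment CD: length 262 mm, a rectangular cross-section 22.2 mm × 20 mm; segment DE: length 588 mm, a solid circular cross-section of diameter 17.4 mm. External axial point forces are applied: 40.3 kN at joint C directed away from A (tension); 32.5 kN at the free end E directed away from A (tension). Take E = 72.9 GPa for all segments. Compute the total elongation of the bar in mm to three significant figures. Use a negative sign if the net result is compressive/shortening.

3.91 mm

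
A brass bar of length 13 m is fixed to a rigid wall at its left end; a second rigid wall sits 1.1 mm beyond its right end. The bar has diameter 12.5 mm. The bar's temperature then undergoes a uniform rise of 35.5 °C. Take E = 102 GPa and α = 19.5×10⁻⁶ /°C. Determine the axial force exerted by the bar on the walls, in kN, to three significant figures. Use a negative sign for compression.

Free thermal expansion αLΔT = 19.5e-6 · 13000 · 35.5 = 8.999 mm.
The walls engage after the gap closes; constrained expansion = 8.999 − 1.1 = 7.899 mm.
The walls impose strain ε = −(7.899)/13000 = -6.0763e-04; σ = Eε = 102000 · -6.0763e-04 = -61.98 MPa.
Wall reaction R = σ·A = -61.98·122.7 = -7606 N = -7.606 kN.

-7.61 kN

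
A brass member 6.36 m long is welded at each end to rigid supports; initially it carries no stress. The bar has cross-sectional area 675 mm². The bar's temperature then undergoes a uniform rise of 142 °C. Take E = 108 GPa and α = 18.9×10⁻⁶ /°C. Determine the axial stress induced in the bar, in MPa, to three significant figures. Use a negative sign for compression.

Free thermal expansion αLΔT = 18.9e-6 · 6360 · 142 = 17.07 mm.
The walls impose strain ε = −(17.07)/6360 = -2.6838e-03; σ = Eε = 108000 · -2.6838e-03 = -289.9 MPa.

-290 MPa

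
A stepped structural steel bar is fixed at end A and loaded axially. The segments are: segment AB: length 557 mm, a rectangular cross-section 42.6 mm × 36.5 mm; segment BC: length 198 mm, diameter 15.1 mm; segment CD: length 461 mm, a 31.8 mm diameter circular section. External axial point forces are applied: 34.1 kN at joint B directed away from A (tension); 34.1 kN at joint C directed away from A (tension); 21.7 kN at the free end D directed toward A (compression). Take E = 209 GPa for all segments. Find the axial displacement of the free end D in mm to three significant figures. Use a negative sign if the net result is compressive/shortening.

Internal axial forces (sectioning from the free end, tension +): N_CD = -21.7 kN, N_BC = 12.4 kN, N_AB = 46.5 kN.
A_AB = 1555 mm².
A_BC = 179.1 mm².
A_CD = 794.2 mm².
δ_AB = 46500·557/(1555·209000) = 0.0797 mm
δ_BC = 12400·198/(179.1·209000) = 0.0656 mm
δ_CD = -21700·461/(794.2·209000) = -0.06027 mm
δ = Σδ_i = 0.08503 mm.

0.0850 mm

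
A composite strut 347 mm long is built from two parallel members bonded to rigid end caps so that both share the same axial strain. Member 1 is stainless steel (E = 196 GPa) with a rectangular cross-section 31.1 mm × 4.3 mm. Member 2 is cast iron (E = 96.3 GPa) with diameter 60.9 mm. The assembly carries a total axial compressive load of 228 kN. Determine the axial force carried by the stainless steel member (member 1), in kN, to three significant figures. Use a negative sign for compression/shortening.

A_1 = 133.7 mm².
A_2 = 2913 mm².
Equal strain + equilibrium ⇒ each member carries load in proportion to AE: A₁E₁ = 26210000 N, A₂E₂ = 280500000 N, ΣAE = 306700000 N.
F₁ = P·A₁E₁/ΣAE = -228000·26210000/306700000 = -19480 N.

-19.5 kN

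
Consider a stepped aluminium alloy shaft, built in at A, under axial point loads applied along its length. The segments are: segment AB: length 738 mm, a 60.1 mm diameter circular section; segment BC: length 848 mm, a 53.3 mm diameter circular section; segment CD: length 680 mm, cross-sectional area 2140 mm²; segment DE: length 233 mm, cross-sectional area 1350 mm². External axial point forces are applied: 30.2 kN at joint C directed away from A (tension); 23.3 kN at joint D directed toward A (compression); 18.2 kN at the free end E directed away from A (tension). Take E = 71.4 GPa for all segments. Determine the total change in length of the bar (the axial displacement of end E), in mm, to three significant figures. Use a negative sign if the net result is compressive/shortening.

Internal axial forces (sectioning from the free end, tension +): N_DE = 18.2 kN, N_CD = -5.1 kN, N_BC = 25.1 kN, N_AB = 25.1 kN.
A_AB = 2837 mm².
A_BC = 2231 mm².
δ_AB = 25100·738/(2837·71400) = 0.09145 mm
δ_BC = 25100·848/(2231·71400) = 0.1336 mm
δ_CD = -5100·680/(2140·71400) = -0.0227 mm
δ_DE = 18200·233/(1350·71400) = 0.04399 mm
δ = Σδ_i = 0.2464 mm.

0.246 mm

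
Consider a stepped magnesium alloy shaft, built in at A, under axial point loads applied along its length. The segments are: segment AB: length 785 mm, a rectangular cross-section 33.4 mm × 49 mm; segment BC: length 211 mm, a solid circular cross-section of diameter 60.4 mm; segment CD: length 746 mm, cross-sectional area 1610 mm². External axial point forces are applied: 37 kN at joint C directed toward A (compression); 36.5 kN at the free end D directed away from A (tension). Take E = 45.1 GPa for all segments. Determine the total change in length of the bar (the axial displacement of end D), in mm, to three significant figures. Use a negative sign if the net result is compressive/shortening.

0.369 mm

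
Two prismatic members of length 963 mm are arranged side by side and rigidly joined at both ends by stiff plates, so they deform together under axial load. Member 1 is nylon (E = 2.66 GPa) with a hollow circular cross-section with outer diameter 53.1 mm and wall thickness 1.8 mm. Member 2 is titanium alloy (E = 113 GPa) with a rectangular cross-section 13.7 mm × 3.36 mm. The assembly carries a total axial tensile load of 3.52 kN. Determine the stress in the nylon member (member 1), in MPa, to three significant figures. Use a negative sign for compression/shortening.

1.57 MPa

A_1 = 290.1 mm².
A_2 = 46.03 mm².
Equal strain + equilibrium ⇒ each member carries load in proportion to AE: A₁E₁ = 771700 N, A₂E₂ = 5202000 N, ΣAE = 5973000 N.
σ₁ = P·E₁/ΣAE = 3520·2660/5973000 = 1.568 MPa.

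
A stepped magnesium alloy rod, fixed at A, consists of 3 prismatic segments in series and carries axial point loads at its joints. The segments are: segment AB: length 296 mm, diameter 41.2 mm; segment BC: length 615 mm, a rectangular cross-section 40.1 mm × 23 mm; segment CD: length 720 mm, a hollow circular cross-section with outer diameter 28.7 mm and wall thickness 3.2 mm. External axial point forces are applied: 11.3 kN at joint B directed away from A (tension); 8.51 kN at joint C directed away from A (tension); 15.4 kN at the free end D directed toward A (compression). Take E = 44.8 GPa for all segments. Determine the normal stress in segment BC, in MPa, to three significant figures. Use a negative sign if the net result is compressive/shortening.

-7.47 MPa

Internal axial forces (sectioning from the free end, tension +): N_CD = -15.4 kN, N_BC = -6.89 kN, N_AB = 4.41 kN.
A_BC = 922.3 mm².
σ_BC = N_BC/A_BC = -6890/922.3 = -7.47 MPa.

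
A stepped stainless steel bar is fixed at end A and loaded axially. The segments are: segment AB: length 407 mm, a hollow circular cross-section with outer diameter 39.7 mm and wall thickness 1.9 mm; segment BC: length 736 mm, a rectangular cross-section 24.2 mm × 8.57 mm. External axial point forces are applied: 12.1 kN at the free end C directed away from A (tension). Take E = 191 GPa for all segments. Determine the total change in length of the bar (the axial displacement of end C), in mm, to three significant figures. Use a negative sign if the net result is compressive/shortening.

Internal axial forces (sectioning from the free end, tension +): N_BC = 12.1 kN, N_AB = 12.1 kN.
A_AB = 225.6 mm².
A_BC = 207.4 mm².
δ_AB = 12100·407/(225.6·191000) = 0.1143 mm
δ_BC = 12100·736/(207.4·191000) = 0.2248 mm
δ = Σδ_i = 0.3391 mm.

0.339 mm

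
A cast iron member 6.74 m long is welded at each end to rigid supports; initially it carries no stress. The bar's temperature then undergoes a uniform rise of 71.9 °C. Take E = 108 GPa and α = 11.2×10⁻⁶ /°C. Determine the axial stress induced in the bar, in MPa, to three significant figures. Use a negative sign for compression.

Free thermal expansion αLΔT = 11.2e-6 · 6740 · 71.9 = 5.428 mm.
The walls impose strain ε = −(5.428)/6740 = -8.0528e-04; σ = Eε = 108000 · -8.0528e-04 = -86.97 MPa.

-87.0 MPa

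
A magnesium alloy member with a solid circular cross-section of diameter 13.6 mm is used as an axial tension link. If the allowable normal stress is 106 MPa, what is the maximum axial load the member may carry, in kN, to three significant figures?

A = 145.3 mm².
P_max = σ_allow · A = 106 · 145.3 = 15400 N = 15.4 kN.

15.4 kN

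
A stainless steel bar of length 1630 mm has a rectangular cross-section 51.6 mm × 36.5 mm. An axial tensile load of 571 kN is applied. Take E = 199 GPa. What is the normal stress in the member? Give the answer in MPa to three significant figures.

A = 1883 mm².
σ = N/A = 571000/1883 = 303.2 MPa.

303 MPa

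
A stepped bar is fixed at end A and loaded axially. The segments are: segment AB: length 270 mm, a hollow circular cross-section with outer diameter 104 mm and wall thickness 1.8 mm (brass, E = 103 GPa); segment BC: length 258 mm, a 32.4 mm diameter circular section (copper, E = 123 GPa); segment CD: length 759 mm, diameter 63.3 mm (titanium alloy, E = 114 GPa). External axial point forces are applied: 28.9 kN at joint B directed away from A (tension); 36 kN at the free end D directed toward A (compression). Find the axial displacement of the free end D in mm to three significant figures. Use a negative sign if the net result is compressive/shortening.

-0.200 mm

Internal axial forces (sectioning from the free end, tension +): N_CD = -36 kN, N_BC = -36 kN, N_AB = -7.1 kN.
A_AB = 577.9 mm².
A_BC = 824.5 mm².
A_CD = 3147 mm².
δ_AB = -7100·270/(577.9·103000) = -0.0322 mm
δ_BC = -36000·258/(824.5·123000) = -0.09159 mm
δ_CD = -36000·759/(3147·114000) = -0.07616 mm
δ = Σδ_i = -0.2 mm.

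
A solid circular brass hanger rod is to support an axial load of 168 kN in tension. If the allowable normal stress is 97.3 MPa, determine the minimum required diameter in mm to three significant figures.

Required area A ≥ P/σ_allow = 168000/97.3 = 1727 mm².
For a solid circular section, d ≥ √(4A/π) = 46.89 mm.

46.9 mm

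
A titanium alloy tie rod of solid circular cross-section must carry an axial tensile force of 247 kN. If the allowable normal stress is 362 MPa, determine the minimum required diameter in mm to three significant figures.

29.5 mm

Required area A ≥ P/σ_allow = 247000/362 = 682.3 mm².
For a solid circular section, d ≥ √(4A/π) = 29.47 mm.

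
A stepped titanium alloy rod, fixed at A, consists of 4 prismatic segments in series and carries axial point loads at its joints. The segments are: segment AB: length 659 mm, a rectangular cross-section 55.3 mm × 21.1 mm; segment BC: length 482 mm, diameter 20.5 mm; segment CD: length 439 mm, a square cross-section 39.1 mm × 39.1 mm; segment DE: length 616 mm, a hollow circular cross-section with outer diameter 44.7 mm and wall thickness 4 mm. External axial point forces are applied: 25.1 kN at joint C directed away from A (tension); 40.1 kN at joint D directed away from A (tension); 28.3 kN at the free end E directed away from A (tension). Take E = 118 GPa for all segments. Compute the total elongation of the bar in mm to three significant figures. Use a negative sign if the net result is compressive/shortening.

2.06 mm

Internal axial forces (sectioning from the free end, tension +): N_DE = 28.3 kN, N_CD = 68.4 kN, N_BC = 93.5 kN, N_AB = 93.5 kN.
A_AB = 1167 mm².
A_BC = 330.1 mm².
A_CD = 1529 mm².
A_DE = 511.5 mm².
δ_AB = 93500·659/(1167·118000) = 0.4475 mm
δ_BC = 93500·482/(330.1·118000) = 1.157 mm
δ_CD = 68400·439/(1529·118000) = 0.1665 mm
δ_DE = 28300·616/(511.5·118000) = 0.2889 mm
δ = Σδ_i = 2.06 mm.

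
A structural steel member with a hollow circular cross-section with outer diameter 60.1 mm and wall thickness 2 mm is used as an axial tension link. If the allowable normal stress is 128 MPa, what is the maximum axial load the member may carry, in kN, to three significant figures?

46.7 kN

A = 365.1 mm².
P_max = σ_allow · A = 128 · 365.1 = 46730 N = 46.73 kN.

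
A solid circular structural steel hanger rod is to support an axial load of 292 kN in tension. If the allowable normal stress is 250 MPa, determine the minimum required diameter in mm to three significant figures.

Required area A ≥ P/σ_allow = 292000/250 = 1168 mm².
For a solid circular section, d ≥ √(4A/π) = 38.56 mm.

38.6 mm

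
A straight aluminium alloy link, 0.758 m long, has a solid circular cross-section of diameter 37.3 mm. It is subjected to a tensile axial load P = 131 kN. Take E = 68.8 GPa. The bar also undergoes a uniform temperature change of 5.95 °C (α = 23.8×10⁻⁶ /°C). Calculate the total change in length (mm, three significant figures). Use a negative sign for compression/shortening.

1.43 mm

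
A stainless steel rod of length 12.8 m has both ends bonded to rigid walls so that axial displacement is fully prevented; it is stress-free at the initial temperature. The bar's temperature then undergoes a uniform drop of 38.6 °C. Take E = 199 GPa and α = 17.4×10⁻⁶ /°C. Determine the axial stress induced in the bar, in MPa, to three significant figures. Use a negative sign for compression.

134 MPa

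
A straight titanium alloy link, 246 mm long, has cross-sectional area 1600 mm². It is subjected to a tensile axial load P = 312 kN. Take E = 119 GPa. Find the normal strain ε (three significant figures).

0.00164

σ = N/A = 195 MPa; ε = σ/E = 195/119000 = 1.639e-03.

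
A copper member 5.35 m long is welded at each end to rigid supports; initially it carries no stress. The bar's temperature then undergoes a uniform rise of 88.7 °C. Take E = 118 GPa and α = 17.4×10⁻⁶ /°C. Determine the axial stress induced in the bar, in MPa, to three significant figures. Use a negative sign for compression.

-182 MPa

Free thermal expansion αLΔT = 17.4e-6 · 5350 · 88.7 = 8.257 mm.
The walls impose strain ε = −(8.257)/5350 = -1.5434e-03; σ = Eε = 118000 · -1.5434e-03 = -182.1 MPa.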